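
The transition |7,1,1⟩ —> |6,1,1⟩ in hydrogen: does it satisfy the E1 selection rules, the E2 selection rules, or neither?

Δl = 1 − 1 = +0; l_i + l_f = 2.
Δm_l = +0.
E1 (Δl = ±1, |Δm_l| ≤ 1): not satisfied.
E2 (Δl = 0,±2, l_i+l_f ≥ 2, |Δm_l| ≤ 2): satisfied.

E2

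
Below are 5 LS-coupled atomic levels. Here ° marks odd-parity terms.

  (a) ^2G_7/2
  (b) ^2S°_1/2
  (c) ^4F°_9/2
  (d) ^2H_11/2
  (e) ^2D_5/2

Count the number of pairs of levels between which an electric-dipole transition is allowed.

0

(a)–(b): forbidden (ΔL, ΔJ).
(a)–(c): forbidden (ΔS).
(a)–(d): forbidden (parity, ΔJ).
(a)–(e): forbidden (parity, ΔL).
(b)–(c): forbidden (parity, ΔS, ΔL, ΔJ).
(b)–(d): forbidden (ΔL, ΔJ).
(b)–(e): forbidden (ΔL, ΔJ).
(c)–(d): forbidden (ΔS, ΔL).
(c)–(e): forbidden (ΔS, ΔJ).
(d)–(e): forbidden (parity, ΔL, ΔJ).
Allowed pairs: 0 of 10.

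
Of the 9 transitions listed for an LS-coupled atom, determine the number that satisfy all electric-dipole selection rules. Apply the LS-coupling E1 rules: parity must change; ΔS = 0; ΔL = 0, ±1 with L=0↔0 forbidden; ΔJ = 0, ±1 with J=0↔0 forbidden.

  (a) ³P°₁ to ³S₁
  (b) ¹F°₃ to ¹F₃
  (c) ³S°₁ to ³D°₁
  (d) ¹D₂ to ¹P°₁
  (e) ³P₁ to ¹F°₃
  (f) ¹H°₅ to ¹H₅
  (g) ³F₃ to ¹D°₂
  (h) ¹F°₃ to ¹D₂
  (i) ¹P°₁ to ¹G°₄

(a) allowed
(b) allowed
(c) forbidden (parity, ΔL fail)
(d) allowed
(e) forbidden (ΔS, ΔL, ΔJ fail)
(f) allowed
(g) forbidden (ΔS fails)
(h) allowed
(i) forbidden (parity, ΔL, ΔJ fail)
Total allowed: 5 of 9.

5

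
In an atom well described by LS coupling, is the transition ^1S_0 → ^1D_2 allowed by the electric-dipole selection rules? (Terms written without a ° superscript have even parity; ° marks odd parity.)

forbidden

Initial level: S=0, L=0, J=0, parity even. Final level: S=0, L=2, J=2, parity even.
ΔJ = 0, ±1 (not J=0↔0): J: 0 → 2, ΔJ = +2 — ✗.
ΔS = 0: S: 0 → 0 — ✓.
Parity must change: even → even — ✗.
ΔL = 0, ±1 (not L=0↔0): L: 0 → 2, ΔL = +2 — ✗.
Rule(s) violated: parity, ΔL, ΔJ.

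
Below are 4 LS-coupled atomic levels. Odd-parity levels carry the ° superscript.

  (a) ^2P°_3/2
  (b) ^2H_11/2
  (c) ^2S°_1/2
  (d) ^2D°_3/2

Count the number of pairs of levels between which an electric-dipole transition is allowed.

(a)–(b): forbidden (ΔL, ΔJ).
(a)–(c): forbidden (parity).
(a)–(d): forbidden (parity).
(b)–(c): forbidden (ΔL, ΔJ).
(b)–(d): forbidden (ΔL, ΔJ).
(c)–(d): forbidden (parity, ΔL).
Allowed pairs: 0 of 6.

0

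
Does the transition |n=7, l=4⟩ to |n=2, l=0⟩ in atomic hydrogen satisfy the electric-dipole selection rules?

forbidden

Δl = 0 − 4 = -4; the E1 rule Δl = ±1 is ✗.
The transition is electric-dipole forbidden.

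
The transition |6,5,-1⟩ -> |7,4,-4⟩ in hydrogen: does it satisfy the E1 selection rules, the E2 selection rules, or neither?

neither

Δl = 4 − 5 = -1; l_i + l_f = 9.
Δm_l = -3.
E1 (Δl = ±1, |Δm_l| ≤ 1): not satisfied.
E2 (Δl = 0,±2, l_i+l_f ≥ 2, |Δm_l| ≤ 2): not satisfied.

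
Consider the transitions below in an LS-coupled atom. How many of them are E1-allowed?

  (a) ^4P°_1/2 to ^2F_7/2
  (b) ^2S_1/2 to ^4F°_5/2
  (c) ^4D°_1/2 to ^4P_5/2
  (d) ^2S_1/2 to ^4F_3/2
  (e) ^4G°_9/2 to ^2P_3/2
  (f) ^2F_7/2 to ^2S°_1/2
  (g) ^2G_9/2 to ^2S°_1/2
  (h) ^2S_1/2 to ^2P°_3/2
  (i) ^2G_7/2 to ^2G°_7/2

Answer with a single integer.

2

(a) forbidden (ΔS, ΔL, ΔJ fail)
(b) forbidden (ΔS, ΔL, ΔJ fail)
(c) forbidden (ΔJ fails)
(d) forbidden (parity, ΔS, ΔL fail)
(e) forbidden (ΔS, ΔL, ΔJ fail)
(f) forbidden (ΔL, ΔJ fail)
(g) forbidden (ΔL, ΔJ fail)
(h) allowed
(i) allowed
Total allowed: 2 of 9.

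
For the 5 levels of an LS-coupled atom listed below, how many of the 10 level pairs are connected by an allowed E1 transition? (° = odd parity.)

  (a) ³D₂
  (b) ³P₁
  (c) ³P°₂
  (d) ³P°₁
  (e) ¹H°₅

4

(a)–(b): forbidden (parity).
(a)–(c): allowed.
(a)–(d): allowed.
(a)–(e): forbidden (ΔS, ΔL, ΔJ).
(b)–(c): allowed.
(b)–(d): allowed.
(b)–(e): forbidden (ΔS, ΔL, ΔJ).
(c)–(d): forbidden (parity).
(c)–(e): forbidden (parity, ΔS, ΔL, ΔJ).
(d)–(e): forbidden (parity, ΔS, ΔL, ΔJ).
Allowed pairs: 4 of 10.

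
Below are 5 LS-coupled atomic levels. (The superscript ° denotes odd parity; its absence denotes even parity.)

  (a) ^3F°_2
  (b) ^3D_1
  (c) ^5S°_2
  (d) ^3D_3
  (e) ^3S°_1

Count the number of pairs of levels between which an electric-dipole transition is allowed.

(a)–(b): allowed.
(a)–(c): forbidden (parity, ΔS, ΔL).
(a)–(d): allowed.
(a)–(e): forbidden (parity, ΔL).
(b)–(c): forbidden (ΔS, ΔL).
(b)–(d): forbidden (parity, ΔJ).
(b)–(e): forbidden (ΔL).
(c)–(d): forbidden (ΔS, ΔL).
(c)–(e): forbidden (parity, ΔS, ΔL).
(d)–(e): forbidden (ΔL, ΔJ).
Allowed pairs: 2 of 10.

2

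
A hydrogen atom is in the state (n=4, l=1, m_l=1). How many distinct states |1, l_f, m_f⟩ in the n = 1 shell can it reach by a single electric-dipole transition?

E1 requires Δl = ±1, so l_f ∈ {0, 2}; with 0 ≤ l_f ≤ n_f−1 = 0, the allowed l_f values are {0}.
For l_f = 0: m_f ∈ {m_i−1, m_i, m_i+1} ∩ [−0, 0] = {0} → 1 state.
Total: 1.

1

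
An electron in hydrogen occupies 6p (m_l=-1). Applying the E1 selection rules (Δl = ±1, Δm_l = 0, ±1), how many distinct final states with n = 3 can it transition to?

4

E1 requires Δl = ±1, so l_f ∈ {0, 2}; with 0 ≤ l_f ≤ n_f−1 = 2, the allowed l_f values are {0, 2}.
For l_f = 0: m_f ∈ {m_i−1, m_i, m_i+1} ∩ [−0, 0] = {0} → 1 state.
For l_f = 2: m_f ∈ {m_i−1, m_i, m_i+1} ∩ [−2, 2] = {-2, -1, 0} → 3 states.
Total: 4.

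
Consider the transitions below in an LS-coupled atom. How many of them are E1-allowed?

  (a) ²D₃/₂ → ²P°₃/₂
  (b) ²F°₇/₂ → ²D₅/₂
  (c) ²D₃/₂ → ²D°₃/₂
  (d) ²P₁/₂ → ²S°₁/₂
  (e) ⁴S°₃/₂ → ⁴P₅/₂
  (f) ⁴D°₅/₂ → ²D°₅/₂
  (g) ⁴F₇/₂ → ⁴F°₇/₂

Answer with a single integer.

(a) allowed
(b) allowed
(c) allowed
(d) allowed
(e) allowed
(f) forbidden (parity, ΔS fail)
(g) allowed
Total allowed: 6 of 7.

6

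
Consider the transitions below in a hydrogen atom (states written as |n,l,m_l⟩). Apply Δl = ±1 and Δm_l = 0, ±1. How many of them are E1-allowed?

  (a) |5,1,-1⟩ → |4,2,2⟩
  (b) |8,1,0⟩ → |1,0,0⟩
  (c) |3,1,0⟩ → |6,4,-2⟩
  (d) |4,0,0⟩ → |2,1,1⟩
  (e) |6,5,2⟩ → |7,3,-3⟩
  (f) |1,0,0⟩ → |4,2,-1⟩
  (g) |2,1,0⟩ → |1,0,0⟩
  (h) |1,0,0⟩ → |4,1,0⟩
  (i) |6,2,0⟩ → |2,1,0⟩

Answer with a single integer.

5

(a) forbidden — Δm_l = +3 (E1 requires Δm_l = 0, ±1)
(b) allowed
(c) forbidden — Δl = +3 (E1 requires Δl = ±1); Δm_l = -2 (E1 requires Δm_l = 0, ±1)
(d) allowed
(e) forbidden — Δl = -2 (E1 requires Δl = ±1); Δm_l = -5 (E1 requires Δm_l = 0, ±1)
(f) forbidden — Δl = +2 (E1 requires Δl = ±1)
(g) allowed
(h) allowed
(i) allowed
Total allowed: 5 of 9.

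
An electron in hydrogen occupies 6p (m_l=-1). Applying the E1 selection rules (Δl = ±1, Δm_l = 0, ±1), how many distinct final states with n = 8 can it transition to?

4

E1 requires Δl = ±1, so l_f ∈ {0, 2}; with 0 ≤ l_f ≤ n_f−1 = 7, the allowed l_f values are {0, 2}.
For l_f = 0: m_f ∈ {m_i−1, m_i, m_i+1} ∩ [−0, 0] = {0} → 1 state.
For l_f = 2: m_f ∈ {m_i−1, m_i, m_i+1} ∩ [−2, 2] = {-2, -1, 0} → 3 states.
Total: 4.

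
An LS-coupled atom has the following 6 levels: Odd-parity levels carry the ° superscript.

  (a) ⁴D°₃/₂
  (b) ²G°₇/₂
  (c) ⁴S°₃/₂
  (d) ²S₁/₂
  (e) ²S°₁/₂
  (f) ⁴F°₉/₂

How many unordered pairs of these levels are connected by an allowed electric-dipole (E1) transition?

0

(a)–(b): forbidden (parity, ΔS, ΔL, ΔJ).
(a)–(c): forbidden (parity, ΔL).
(a)–(d): forbidden (ΔS, ΔL).
(a)–(e): forbidden (parity, ΔS, ΔL).
(a)–(f): forbidden (parity, ΔJ).
(b)–(c): forbidden (parity, ΔS, ΔL, ΔJ).
(b)–(d): forbidden (ΔL, ΔJ).
(b)–(e): forbidden (parity, ΔL, ΔJ).
(b)–(f): forbidden (parity, ΔS).
(c)–(d): forbidden (ΔS, ΔL).
(c)–(e): forbidden (parity, ΔS, ΔL).
(c)–(f): forbidden (parity, ΔL, ΔJ).
(d)–(e): forbidden (ΔL).
(d)–(f): forbidden (ΔS, ΔL, ΔJ).
(e)–(f): forbidden (parity, ΔS, ΔL, ΔJ).
Allowed pairs: 0 of 15.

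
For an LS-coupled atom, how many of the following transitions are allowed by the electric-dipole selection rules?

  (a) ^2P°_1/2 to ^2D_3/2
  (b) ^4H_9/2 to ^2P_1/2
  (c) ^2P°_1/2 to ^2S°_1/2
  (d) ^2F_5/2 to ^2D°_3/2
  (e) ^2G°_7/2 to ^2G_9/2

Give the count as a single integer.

(a) allowed
(b) forbidden (parity, ΔS, ΔL, ΔJ fail)
(c) forbidden (parity fails)
(d) allowed
(e) allowed
Total allowed: 3 of 5.

3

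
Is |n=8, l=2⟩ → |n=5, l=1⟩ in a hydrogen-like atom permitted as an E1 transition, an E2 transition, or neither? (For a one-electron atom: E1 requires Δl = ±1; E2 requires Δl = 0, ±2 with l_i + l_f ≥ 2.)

E1

Δl = 1 − 2 = -1; l_i + l_f = 3.
E1 (Δl = ±1): satisfied.
E2 (Δl = 0,±2, l_i+l_f ≥ 2): not satisfied.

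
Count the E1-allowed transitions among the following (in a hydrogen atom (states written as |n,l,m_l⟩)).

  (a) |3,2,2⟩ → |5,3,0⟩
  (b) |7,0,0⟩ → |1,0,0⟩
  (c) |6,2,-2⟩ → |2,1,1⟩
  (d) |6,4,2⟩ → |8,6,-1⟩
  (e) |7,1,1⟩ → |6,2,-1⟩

0

(a) forbidden — Δm_l = -2 (E1 requires Δm_l = 0, ±1)
(b) forbidden — Δl = +0 (E1 requires Δl = ±1)
(c) forbidden — Δm_l = +3 (E1 requires Δm_l = 0, ±1)
(d) forbidden — Δl = +2 (E1 requires Δl = ±1); Δm_l = -3 (E1 requires Δm_l = 0, ±1)
(e) forbidden — Δm_l = -2 (E1 requires Δm_l = 0, ±1)
Total allowed: 0 of 5.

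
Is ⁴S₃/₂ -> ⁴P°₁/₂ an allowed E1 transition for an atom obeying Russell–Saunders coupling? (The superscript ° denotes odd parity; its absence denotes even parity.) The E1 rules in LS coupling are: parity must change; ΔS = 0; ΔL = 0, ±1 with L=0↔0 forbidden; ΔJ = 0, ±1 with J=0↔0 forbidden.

Reading off the term symbols: S 3/2→3/2, L 0→1, J 3/2→1/2, parity even→odd.
Parity must change: even → odd — ✓.
ΔS = 0: S: 3/2 → 3/2 — ✓.
ΔL = 0, ±1 (not L=0↔0): L: 0 → 1, ΔL = +1 — ✓.
ΔJ = 0, ±1 (not J=0↔0): J: 3/2 → 1/2, ΔJ = -1 — ✓.
All four E1 rules are satisfied.

allowed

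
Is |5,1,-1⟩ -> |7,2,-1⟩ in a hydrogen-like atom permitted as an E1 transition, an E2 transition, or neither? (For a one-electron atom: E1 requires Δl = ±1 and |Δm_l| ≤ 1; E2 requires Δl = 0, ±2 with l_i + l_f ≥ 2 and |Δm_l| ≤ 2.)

E1

Δl = 2 − 1 = +1; l_i + l_f = 3.
Δm_l = +0.
E1 (Δl = ±1, |Δm_l| ≤ 1): satisfied.
E2 (Δl = 0,±2, l_i+l_f ≥ 2, |Δm_l| ≤ 2): not satisfied.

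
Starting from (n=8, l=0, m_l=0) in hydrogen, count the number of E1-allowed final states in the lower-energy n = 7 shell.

3

E1 requires Δl = ±1, so l_f ∈ {-1, 1}; with 0 ≤ l_f ≤ n_f−1 = 6, the allowed l_f values are {1}.
For l_f = 1: m_f ∈ {m_i−1, m_i, m_i+1} ∩ [−1, 1] = {-1, 0, 1} → 3 states.
Total: 3.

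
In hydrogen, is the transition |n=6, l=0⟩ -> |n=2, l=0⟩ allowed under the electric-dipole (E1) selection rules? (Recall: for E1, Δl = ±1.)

forbidden

Δl = 0 − 0 = +0; the E1 rule Δl = ±1 is fails.
The transition is electric-dipole forbidden.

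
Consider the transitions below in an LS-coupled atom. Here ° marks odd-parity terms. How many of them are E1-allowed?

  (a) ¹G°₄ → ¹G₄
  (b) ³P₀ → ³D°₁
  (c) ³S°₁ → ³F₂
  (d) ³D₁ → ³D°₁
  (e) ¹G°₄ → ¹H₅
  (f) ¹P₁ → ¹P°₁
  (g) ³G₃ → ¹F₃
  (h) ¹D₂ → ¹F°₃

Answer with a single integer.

6

(a) allowed
(b) allowed
(c) forbidden (ΔL fails)
(d) allowed
(e) allowed
(f) allowed
(g) forbidden (parity, ΔS fail)
(h) allowed
Total allowed: 6 of 8.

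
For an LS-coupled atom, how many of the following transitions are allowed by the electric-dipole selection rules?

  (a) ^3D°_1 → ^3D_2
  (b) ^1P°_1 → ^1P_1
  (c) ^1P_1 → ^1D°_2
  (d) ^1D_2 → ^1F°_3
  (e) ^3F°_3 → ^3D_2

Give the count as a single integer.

5

(a) allowed
(b) allowed
(c) allowed
(d) allowed
(e) allowed
Total allowed: 5 of 5.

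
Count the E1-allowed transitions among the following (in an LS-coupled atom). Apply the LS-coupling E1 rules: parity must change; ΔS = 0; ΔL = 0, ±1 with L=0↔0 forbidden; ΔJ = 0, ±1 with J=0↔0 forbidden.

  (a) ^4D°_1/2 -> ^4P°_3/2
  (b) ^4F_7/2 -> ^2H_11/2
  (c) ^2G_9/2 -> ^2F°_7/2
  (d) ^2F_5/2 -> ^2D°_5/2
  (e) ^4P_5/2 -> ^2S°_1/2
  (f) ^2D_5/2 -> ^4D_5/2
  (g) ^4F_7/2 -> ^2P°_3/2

(a) forbidden (parity fails)
(b) forbidden (parity, ΔS, ΔL, ΔJ fail)
(c) allowed
(d) allowed
(e) forbidden (ΔS, ΔJ fail)
(f) forbidden (parity, ΔS fail)
(g) forbidden (ΔS, ΔL, ΔJ fail)
Total allowed: 2 of 7.

2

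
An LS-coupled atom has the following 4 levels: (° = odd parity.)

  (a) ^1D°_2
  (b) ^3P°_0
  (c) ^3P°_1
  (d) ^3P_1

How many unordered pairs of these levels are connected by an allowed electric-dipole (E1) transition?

2

(a)–(b): forbidden (parity, ΔS, ΔJ).
(a)–(c): forbidden (parity, ΔS).
(a)–(d): forbidden (ΔS).
(b)–(c): forbidden (parity).
(b)–(d): allowed.
(c)–(d): allowed.
Allowed pairs: 2 of 6.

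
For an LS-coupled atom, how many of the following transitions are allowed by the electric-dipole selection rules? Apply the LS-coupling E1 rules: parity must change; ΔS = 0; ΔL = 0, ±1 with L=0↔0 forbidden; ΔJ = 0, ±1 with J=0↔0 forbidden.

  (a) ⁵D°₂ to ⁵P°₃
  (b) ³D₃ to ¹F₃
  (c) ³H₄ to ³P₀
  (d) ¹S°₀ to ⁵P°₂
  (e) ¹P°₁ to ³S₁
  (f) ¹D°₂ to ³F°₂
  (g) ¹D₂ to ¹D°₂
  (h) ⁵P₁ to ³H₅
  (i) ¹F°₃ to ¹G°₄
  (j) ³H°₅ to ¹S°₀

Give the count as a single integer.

1

(a) forbidden (parity fails)
(b) forbidden (parity, ΔS fail)
(c) forbidden (parity, ΔL, ΔJ fail)
(d) forbidden (parity, ΔS, ΔJ fail)
(e) forbidden (ΔS fails)
(f) forbidden (parity, ΔS fail)
(g) allowed
(h) forbidden (parity, ΔS, ΔL, ΔJ fail)
(i) forbidden (parity fails)
(j) forbidden (parity, ΔS, ΔL, ΔJ fail)
Total allowed: 1 of 10.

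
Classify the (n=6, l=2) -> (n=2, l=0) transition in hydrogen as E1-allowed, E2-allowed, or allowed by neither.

Δl = 0 − 2 = -2; l_i + l_f = 2.
E1 (Δl = ±1): not satisfied.
E2 (Δl = 0,±2, l_i+l_f ≥ 2): satisfied.

E2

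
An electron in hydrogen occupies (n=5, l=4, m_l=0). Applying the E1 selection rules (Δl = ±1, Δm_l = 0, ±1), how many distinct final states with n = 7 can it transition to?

E1 requires Δl = ±1, so l_f ∈ {3, 5}; with 0 ≤ l_f ≤ n_f−1 = 6, the allowed l_f values are {3, 5}.
For l_f = 3: m_f ∈ {m_i−1, m_i, m_i+1} ∩ [−3, 3] = {-1, 0, 1} → 3 states.
For l_f = 5: m_f ∈ {m_i−1, m_i, m_i+1} ∩ [−5, 5] = {-1, 0, 1} → 3 states.
Total: 6.

6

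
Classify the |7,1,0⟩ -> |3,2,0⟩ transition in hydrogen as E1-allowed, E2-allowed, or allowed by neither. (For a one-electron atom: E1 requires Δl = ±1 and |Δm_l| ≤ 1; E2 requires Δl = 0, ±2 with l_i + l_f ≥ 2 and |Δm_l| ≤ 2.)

Δl = 2 − 1 = +1; l_i + l_f = 3.
Δm_l = +0.
E1 (Δl = ±1, |Δm_l| ≤ 1): satisfied.
E2 (Δl = 0,±2, l_i+l_f ≥ 2, |Δm_l| ≤ 2): not satisfied.

E1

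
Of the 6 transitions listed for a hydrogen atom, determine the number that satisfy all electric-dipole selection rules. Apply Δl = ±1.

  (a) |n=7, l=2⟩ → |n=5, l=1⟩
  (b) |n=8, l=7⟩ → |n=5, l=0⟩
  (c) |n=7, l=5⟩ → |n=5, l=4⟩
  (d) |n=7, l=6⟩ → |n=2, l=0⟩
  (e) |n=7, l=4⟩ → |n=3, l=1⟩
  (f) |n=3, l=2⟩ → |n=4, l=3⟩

(a) allowed
(b) forbidden — Δl = -7 (E1 requires Δl = ±1)
(c) allowed
(d) forbidden — Δl = -6 (E1 requires Δl = ±1)
(e) forbidden — Δl = -3 (E1 requires Δl = ±1)
(f) allowed
Total allowed: 3 of 6.

3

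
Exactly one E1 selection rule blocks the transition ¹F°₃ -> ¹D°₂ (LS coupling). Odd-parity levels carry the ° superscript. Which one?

Initial level: S=0, L=3, J=3, parity odd. Final level: S=0, L=2, J=2, parity odd.
Parity must change: odd → odd — violated.
ΔS = 0: S: 0 → 0 — satisfied.
ΔL = 0, ±1 (not L=0↔0): L: 3 → 2, ΔL = -1 — satisfied.
ΔJ = 0, ±1 (not J=0↔0): J: 3 → 2, ΔJ = -1 — satisfied.

parity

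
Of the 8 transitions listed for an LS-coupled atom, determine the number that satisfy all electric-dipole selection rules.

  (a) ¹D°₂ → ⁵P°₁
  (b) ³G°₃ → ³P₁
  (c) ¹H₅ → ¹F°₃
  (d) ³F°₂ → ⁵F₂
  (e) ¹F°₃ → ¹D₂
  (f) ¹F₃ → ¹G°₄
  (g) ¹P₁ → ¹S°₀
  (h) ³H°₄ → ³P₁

(a) forbidden (parity, ΔS fail)
(b) forbidden (ΔL, ΔJ fail)
(c) forbidden (ΔL, ΔJ fail)
(d) forbidden (ΔS fails)
(e) allowed
(f) allowed
(g) allowed
(h) forbidden (ΔL, ΔJ fail)
Total allowed: 3 of 8.

3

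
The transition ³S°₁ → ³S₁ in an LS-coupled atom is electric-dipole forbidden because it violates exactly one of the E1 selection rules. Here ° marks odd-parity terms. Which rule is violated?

ΔL = 0, ±1 (not L=0↔0): L: 0 → 0, ΔL = +0 — violated.
ΔJ = 0, ±1 (not J=0↔0): J: 1 → 1, ΔJ = +0 — satisfied.
Parity must change: odd → even — satisfied.
ΔS = 0: S: 1 → 1 — satisfied.

the L=0 ↔ L=0 exclusion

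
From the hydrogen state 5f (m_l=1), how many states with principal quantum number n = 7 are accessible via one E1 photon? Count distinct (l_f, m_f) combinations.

6

E1 requires Δl = ±1, so l_f ∈ {2, 4}; with 0 ≤ l_f ≤ n_f−1 = 6, the allowed l_f values are {2, 4}.
For l_f = 2: m_f ∈ {m_i−1, m_i, m_i+1} ∩ [−2, 2] = {0, 1, 2} → 3 states.
For l_f = 4: m_f ∈ {m_i−1, m_i, m_i+1} ∩ [−4, 4] = {0, 1, 2} → 3 states.
Total: 6.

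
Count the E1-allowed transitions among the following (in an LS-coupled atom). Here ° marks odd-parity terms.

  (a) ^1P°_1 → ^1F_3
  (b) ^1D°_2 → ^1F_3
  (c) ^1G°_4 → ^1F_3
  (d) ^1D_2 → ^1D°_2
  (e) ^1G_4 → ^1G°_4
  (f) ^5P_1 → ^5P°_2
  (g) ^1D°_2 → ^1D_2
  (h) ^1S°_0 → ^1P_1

7

(a) forbidden (ΔL, ΔJ fail)
(b) allowed
(c) allowed
(d) allowed
(e) allowed
(f) allowed
(g) allowed
(h) allowed
Total allowed: 7 of 8.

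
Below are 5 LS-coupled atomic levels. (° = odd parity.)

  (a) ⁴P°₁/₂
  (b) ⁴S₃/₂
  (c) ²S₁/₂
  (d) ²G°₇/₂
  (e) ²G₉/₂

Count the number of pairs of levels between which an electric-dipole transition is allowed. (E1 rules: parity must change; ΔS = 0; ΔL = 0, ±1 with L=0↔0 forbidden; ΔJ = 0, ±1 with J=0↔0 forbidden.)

(a)–(b): allowed.
(a)–(c): forbidden (ΔS).
(a)–(d): forbidden (parity, ΔS, ΔL, ΔJ).
(a)–(e): forbidden (ΔS, ΔL, ΔJ).
(b)–(c): forbidden (parity, ΔS, ΔL).
(b)–(d): forbidden (ΔS, ΔL, ΔJ).
(b)–(e): forbidden (parity, ΔS, ΔL, ΔJ).
(c)–(d): forbidden (ΔL, ΔJ).
(c)–(e): forbidden (parity, ΔL, ΔJ).
(d)–(e): allowed.
Allowed pairs: 2 of 10.

2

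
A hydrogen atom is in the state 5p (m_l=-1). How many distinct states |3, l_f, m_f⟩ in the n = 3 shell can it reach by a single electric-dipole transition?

4

E1 requires Δl = ±1, so l_f ∈ {0, 2}; with 0 ≤ l_f ≤ n_f−1 = 2, the allowed l_f values are {0, 2}.
For l_f = 0: m_f ∈ {m_i−1, m_i, m_i+1} ∩ [−0, 0] = {0} → 1 state.
For l_f = 2: m_f ∈ {m_i−1, m_i, m_i+1} ∩ [−2, 2] = {-2, -1, 0} → 3 states.
Total: 4.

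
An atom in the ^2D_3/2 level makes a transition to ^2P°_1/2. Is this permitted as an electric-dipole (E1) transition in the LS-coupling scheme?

ΔJ = 0, ±1 (not J=0↔0): J: 3/2 → 1/2, ΔJ = -1 — ok.
ΔL = 0, ±1 (not L=0↔0): L: 2 → 1, ΔL = -1 — ok.
ΔS = 0: S: 1/2 → 1/2 — ok.
Parity must change: even → odd — ok.
All four E1 rules are satisfied.

allowed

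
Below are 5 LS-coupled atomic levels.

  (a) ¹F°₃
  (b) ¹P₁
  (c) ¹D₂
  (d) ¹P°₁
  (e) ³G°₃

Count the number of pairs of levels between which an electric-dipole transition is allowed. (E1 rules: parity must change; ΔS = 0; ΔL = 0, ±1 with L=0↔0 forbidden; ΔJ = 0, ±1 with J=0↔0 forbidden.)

3

(a)–(b): forbidden (ΔL, ΔJ).
(a)–(c): allowed.
(a)–(d): forbidden (parity, ΔL, ΔJ).
(a)–(e): forbidden (parity, ΔS).
(b)–(c): forbidden (parity).
(b)–(d): allowed.
(b)–(e): forbidden (ΔS, ΔL, ΔJ).
(c)–(d): allowed.
(c)–(e): forbidden (ΔS, ΔL).
(d)–(e): forbidden (parity, ΔS, ΔL, ΔJ).
Allowed pairs: 3 of 10.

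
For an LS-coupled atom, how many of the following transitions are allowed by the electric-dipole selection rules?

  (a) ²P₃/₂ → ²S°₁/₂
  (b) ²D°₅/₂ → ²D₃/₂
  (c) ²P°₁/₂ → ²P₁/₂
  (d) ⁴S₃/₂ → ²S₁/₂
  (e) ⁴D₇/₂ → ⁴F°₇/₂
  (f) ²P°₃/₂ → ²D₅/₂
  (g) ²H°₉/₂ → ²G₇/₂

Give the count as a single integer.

6

(a) allowed
(b) allowed
(c) allowed
(d) forbidden (parity, ΔS, ΔL fail)
(e) allowed
(f) allowed
(g) allowed
Total allowed: 6 of 7.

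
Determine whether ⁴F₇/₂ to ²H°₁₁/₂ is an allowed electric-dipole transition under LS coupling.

ΔS = 0: S: 3/2 → 1/2 — fails.
ΔJ = 0, ±1 (not J=0↔0): J: 7/2 → 11/2, ΔJ = +2 — fails.
Parity must change: even → odd — passes.
ΔL = 0, ±1 (not L=0↔0): L: 3 → 5, ΔL = +2 — fails.
Rule(s) violated: ΔS, ΔL, ΔJ.

forbidden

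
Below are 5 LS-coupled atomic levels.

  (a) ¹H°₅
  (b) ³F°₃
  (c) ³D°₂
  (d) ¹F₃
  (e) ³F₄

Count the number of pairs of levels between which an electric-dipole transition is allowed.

(a)–(b): forbidden (parity, ΔS, ΔL, ΔJ).
(a)–(c): forbidden (parity, ΔS, ΔL, ΔJ).
(a)–(d): forbidden (ΔL, ΔJ).
(a)–(e): forbidden (ΔS, ΔL).
(b)–(c): forbidden (parity).
(b)–(d): forbidden (ΔS).
(b)–(e): allowed.
(c)–(d): forbidden (ΔS).
(c)–(e): forbidden (ΔJ).
(d)–(e): forbidden (parity, ΔS).
Allowed pairs: 1 of 10.

1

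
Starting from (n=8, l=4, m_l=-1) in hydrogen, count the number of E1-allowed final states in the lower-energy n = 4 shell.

E1 requires Δl = ±1, so l_f ∈ {3, 5}; with 0 ≤ l_f ≤ n_f−1 = 3, the allowed l_f values are {3}.
For l_f = 3: m_f ∈ {m_i−1, m_i, m_i+1} ∩ [−3, 3] = {-2, -1, 0} → 3 states.
Total: 3.

3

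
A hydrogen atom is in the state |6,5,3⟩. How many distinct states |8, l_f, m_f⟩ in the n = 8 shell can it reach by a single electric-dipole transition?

6

E1 requires Δl = ±1, so l_f ∈ {4, 6}; with 0 ≤ l_f ≤ n_f−1 = 7, the allowed l_f values are {4, 6}.
For l_f = 4: m_f ∈ {m_i−1, m_i, m_i+1} ∩ [−4, 4] = {2, 3, 4} → 3 states.
For l_f = 6: m_f ∈ {m_i−1, m_i, m_i+1} ∩ [−6, 6] = {2, 3, 4} → 3 states.
Total: 6.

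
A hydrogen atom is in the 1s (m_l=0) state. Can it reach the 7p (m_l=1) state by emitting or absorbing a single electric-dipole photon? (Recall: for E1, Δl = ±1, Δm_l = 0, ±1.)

l: 0 → 1 (Δl = +1). Δl = ±1 passes.
m_l: 0 → 1 (Δm_l = +1). |Δm_l| ≤ 1 passes.
All E1 selection rules are satisfied.

allowed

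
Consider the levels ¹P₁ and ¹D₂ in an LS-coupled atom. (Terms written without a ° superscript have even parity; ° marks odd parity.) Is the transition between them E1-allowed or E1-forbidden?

Parity must change: even → even — fails.
ΔS = 0: S: 0 → 0 — ok.
ΔL = 0, ±1 (not L=0↔0): L: 1 → 2, ΔL = +1 — ok.
ΔJ = 0, ±1 (not J=0↔0): J: 1 → 2, ΔJ = +1 — ok.
Rule(s) violated: parity.

forbidden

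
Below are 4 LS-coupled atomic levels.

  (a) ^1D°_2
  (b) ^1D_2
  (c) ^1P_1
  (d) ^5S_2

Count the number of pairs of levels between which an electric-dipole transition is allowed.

2

(a)–(b): allowed.
(a)–(c): allowed.
(a)–(d): forbidden (ΔS, ΔL).
(b)–(c): forbidden (parity).
(b)–(d): forbidden (parity, ΔS, ΔL).
(c)–(d): forbidden (parity, ΔS).
Allowed pairs: 2 of 6.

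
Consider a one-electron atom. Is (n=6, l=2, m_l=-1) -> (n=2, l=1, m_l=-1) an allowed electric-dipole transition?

Initial l = 2, final l = 1, so Δl = -1. E1 requires Δl = ±1: passes.
m_l: -1 → -1 (Δm_l = +0). |Δm_l| ≤ 1 passes.
All E1 selection rules are satisfied.

allowed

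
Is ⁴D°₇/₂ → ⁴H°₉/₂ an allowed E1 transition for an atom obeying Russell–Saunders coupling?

forbidden

Reading off the term symbols: S 3/2→3/2, L 2→5, J 7/2→9/2, parity odd→odd.
ΔS = 0: S: 3/2 → 3/2 — ok.
Parity must change: odd → odd — fails.
ΔL = 0, ±1 (not L=0↔0): L: 2 → 5, ΔL = +3 — fails.
ΔJ = 0, ±1 (not J=0↔0): J: 7/2 → 9/2, ΔJ = +1 — ok.
Rule(s) violated: parity, ΔL.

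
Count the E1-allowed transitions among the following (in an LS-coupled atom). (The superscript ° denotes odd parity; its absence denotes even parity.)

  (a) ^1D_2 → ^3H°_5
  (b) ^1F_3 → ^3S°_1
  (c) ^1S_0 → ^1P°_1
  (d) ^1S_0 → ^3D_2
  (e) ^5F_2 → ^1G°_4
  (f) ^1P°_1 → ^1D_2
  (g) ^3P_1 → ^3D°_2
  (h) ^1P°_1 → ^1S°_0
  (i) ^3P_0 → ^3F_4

3

(a) forbidden (ΔS, ΔL, ΔJ fail)
(b) forbidden (ΔS, ΔL, ΔJ fail)
(c) allowed
(d) forbidden (parity, ΔS, ΔL, ΔJ fail)
(e) forbidden (ΔS, ΔJ fail)
(f) allowed
(g) allowed
(h) forbidden (parity fails)
(i) forbidden (parity, ΔL, ΔJ fail)
Total allowed: 3 of 9.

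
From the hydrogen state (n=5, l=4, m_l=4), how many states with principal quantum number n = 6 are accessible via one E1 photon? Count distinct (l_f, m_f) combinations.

4

E1 requires Δl = ±1, so l_f ∈ {3, 5}; with 0 ≤ l_f ≤ n_f−1 = 5, the allowed l_f values are {3, 5}.
For l_f = 3: m_f ∈ {m_i−1, m_i, m_i+1} ∩ [−3, 3] = {3} → 1 state.
For l_f = 5: m_f ∈ {m_i−1, m_i, m_i+1} ∩ [−5, 5] = {3, 4, 5} → 3 states.
Total: 4.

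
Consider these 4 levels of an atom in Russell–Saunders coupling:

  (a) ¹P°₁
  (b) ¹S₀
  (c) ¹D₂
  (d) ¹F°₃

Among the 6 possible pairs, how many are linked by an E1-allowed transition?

3

(a)–(b): allowed.
(a)–(c): allowed.
(a)–(d): forbidden (parity, ΔL, ΔJ).
(b)–(c): forbidden (parity, ΔL, ΔJ).
(b)–(d): forbidden (ΔL, ΔJ).
(c)–(d): allowed.
Allowed pairs: 3 of 6.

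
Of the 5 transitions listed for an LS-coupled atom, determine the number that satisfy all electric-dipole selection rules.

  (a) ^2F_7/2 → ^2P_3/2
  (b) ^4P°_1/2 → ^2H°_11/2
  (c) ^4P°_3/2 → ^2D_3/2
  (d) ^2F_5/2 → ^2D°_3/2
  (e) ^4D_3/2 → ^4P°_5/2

(a) forbidden (parity, ΔL, ΔJ fail)
(b) forbidden (parity, ΔS, ΔL, ΔJ fail)
(c) forbidden (ΔS fails)
(d) allowed
(e) allowed
Total allowed: 2 of 5.

2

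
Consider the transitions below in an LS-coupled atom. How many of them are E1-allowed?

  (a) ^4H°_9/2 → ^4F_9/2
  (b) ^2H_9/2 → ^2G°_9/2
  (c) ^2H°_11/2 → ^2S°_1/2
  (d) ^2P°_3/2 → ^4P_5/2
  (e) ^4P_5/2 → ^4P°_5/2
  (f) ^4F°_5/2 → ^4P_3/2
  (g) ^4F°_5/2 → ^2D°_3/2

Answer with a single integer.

2

(a) forbidden (ΔL fails)
(b) allowed
(c) forbidden (parity, ΔL, ΔJ fail)
(d) forbidden (ΔS fails)
(e) allowed
(f) forbidden (ΔL fails)
(g) forbidden (parity, ΔS fail)
Total allowed: 2 of 7.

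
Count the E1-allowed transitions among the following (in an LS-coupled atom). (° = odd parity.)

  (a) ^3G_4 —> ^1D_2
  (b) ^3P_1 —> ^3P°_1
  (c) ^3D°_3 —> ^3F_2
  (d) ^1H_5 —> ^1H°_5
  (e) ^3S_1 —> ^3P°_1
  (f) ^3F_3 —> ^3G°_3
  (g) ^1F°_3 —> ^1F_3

6

(a) forbidden (parity, ΔS, ΔL, ΔJ fail)
(b) allowed
(c) allowed
(d) allowed
(e) allowed
(f) allowed
(g) allowed
Total allowed: 6 of 7.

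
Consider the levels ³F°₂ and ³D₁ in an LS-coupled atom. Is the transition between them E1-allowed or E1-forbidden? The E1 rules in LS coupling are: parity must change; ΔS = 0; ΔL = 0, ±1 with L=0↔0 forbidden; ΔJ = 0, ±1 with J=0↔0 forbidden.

ΔJ = 0, ±1 (not J=0↔0): J: 2 → 1, ΔJ = -1 — ✓.
ΔS = 0: S: 1 → 1 — ✓.
Parity must change: odd → even — ✓.
ΔL = 0, ±1 (not L=0↔0): L: 3 → 2, ΔL = -1 — ✓.
All four E1 rules are satisfied.

allowed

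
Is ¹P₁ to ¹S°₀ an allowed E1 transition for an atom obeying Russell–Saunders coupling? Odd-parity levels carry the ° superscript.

Parity must change: even → odd — ok.
ΔS = 0: S: 0 → 0 — ok.
ΔL = 0, ±1 (not L=0↔0): L: 1 → 0, ΔL = -1 — ok.
ΔJ = 0, ±1 (not J=0↔0): J: 1 → 0, ΔJ = -1 — ok.
All four E1 rules are satisfied.

allowed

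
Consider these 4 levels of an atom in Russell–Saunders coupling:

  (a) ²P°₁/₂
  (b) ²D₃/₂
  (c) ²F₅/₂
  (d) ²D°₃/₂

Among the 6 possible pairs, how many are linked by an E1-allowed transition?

(a)–(b): allowed.
(a)–(c): forbidden (ΔL, ΔJ).
(a)–(d): forbidden (parity).
(b)–(c): forbidden (parity).
(b)–(d): allowed.
(c)–(d): allowed.
Allowed pairs: 3 of 6.

3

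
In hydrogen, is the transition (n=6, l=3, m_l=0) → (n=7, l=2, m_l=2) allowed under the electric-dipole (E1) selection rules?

Δl = 2 − 3 = -1; the E1 rule Δl = ±1 is passes.
Δm_l = 2 − (0) = +2. E1 requires Δm_l = 0, ±1: fails.
The transition is electric-dipole forbidden.

forbidden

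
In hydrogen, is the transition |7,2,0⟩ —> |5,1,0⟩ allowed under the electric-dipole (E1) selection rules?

Initial l = 2, final l = 1, so Δl = -1. E1 requires Δl = ±1: satisfied.
Δm_l = 0 − (0) = +0. E1 requires Δm_l = 0, ±1: satisfied.
All E1 selection rules are satisfied.

allowed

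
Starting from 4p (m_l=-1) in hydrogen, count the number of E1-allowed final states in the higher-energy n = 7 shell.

E1 requires Δl = ±1, so l_f ∈ {0, 2}; with 0 ≤ l_f ≤ n_f−1 = 6, the allowed l_f values are {0, 2}.
For l_f = 0: m_f ∈ {m_i−1, m_i, m_i+1} ∩ [−0, 0] = {0} → 1 state.
For l_f = 2: m_f ∈ {m_i−1, m_i, m_i+1} ∩ [−2, 2] = {-2, -1, 0} → 3 states.
Total: 4.

4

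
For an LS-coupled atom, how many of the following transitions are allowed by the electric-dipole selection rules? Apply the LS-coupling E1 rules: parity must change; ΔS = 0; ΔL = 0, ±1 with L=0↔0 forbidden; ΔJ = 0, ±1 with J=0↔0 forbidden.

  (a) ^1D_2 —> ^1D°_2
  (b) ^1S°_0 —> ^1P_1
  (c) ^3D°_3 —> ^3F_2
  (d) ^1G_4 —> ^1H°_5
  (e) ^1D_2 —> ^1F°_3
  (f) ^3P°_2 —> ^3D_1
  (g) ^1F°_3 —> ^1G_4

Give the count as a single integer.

7

(a) allowed
(b) allowed
(c) allowed
(d) allowed
(e) allowed
(f) allowed
(g) allowed
Total allowed: 7 of 7.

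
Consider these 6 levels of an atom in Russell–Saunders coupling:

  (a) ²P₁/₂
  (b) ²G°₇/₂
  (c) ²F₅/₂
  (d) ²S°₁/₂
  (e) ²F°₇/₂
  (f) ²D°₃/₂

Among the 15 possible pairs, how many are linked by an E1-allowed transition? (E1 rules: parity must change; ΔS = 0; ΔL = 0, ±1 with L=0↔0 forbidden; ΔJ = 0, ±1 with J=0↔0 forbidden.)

(a)–(b): forbidden (ΔL, ΔJ).
(a)–(c): forbidden (parity, ΔL, ΔJ).
(a)–(d): allowed.
(a)–(e): forbidden (ΔL, ΔJ).
(a)–(f): allowed.
(b)–(c): allowed.
(b)–(d): forbidden (parity, ΔL, ΔJ).
(b)–(e): forbidden (parity).
(b)–(f): forbidden (parity, ΔL, ΔJ).
(c)–(d): forbidden (ΔL, ΔJ).
(c)–(e): allowed.
(c)–(f): allowed.
(d)–(e): forbidden (parity, ΔL, ΔJ).
(d)–(f): forbidden (parity, ΔL).
(e)–(f): forbidden (parity, ΔJ).
Allowed pairs: 5 of 15.

5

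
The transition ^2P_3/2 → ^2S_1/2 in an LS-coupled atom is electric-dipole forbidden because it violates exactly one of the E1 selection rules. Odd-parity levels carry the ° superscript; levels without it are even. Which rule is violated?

parity

Reading off the term symbols: S 1/2→1/2, L 1→0, J 3/2→1/2, parity even→even.
Parity must change: even → even — violated.
ΔS = 0: S: 1/2 → 1/2 — satisfied.
ΔL = 0, ±1 (not L=0↔0): L: 1 → 0, ΔL = -1 — satisfied.
ΔJ = 0, ±1 (not J=0↔0): J: 3/2 → 1/2, ΔJ = -1 — satisfied.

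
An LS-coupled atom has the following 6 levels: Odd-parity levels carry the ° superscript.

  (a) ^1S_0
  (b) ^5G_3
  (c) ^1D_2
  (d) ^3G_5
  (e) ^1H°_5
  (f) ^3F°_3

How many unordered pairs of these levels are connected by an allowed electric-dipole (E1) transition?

0

(a)–(b): forbidden (parity, ΔS, ΔL, ΔJ).
(a)–(c): forbidden (parity, ΔL, ΔJ).
(a)–(d): forbidden (parity, ΔS, ΔL, ΔJ).
(a)–(e): forbidden (ΔL, ΔJ).
(a)–(f): forbidden (ΔS, ΔL, ΔJ).
(b)–(c): forbidden (parity, ΔS, ΔL).
(b)–(d): forbidden (parity, ΔS, ΔJ).
(b)–(e): forbidden (ΔS, ΔJ).
(b)–(f): forbidden (ΔS).
(c)–(d): forbidden (parity, ΔS, ΔL, ΔJ).
(c)–(e): forbidden (ΔL, ΔJ).
(c)–(f): forbidden (ΔS).
(d)–(e): forbidden (ΔS).
(d)–(f): forbidden (ΔJ).
(e)–(f): forbidden (parity, ΔS, ΔL, ΔJ).
Allowed pairs: 0 of 15.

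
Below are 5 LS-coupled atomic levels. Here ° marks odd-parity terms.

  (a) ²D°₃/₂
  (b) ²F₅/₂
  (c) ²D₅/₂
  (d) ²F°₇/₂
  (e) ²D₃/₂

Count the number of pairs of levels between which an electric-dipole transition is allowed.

5

(a)–(b): allowed.
(a)–(c): allowed.
(a)–(d): forbidden (parity, ΔJ).
(a)–(e): allowed.
(b)–(c): forbidden (parity).
(b)–(d): allowed.
(b)–(e): forbidden (parity).
(c)–(d): allowed.
(c)–(e): forbidden (parity).
(d)–(e): forbidden (ΔJ).
Allowed pairs: 5 of 10.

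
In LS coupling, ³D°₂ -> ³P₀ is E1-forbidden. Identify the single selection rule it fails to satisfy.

ΔL = 0, ±1 (not L=0↔0): L: 2 → 1, ΔL = -1 — ok.
ΔS = 0: S: 1 → 1 — ok.
Parity must change: odd → even — ok.
ΔJ = 0, ±1 (not J=0↔0): J: 2 → 0, ΔJ = -2 — fails.

the ΔJ = 0, ±1 rule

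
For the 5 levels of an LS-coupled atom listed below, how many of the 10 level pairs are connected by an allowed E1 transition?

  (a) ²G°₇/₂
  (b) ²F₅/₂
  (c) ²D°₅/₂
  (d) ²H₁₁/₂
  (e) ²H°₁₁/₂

(a)–(b): allowed.
(a)–(c): forbidden (parity, ΔL).
(a)–(d): forbidden (ΔJ).
(a)–(e): forbidden (parity, ΔJ).
(b)–(c): allowed.
(b)–(d): forbidden (parity, ΔL, ΔJ).
(b)–(e): forbidden (ΔL, ΔJ).
(c)–(d): forbidden (ΔL, ΔJ).
(c)–(e): forbidden (parity, ΔL, ΔJ).
(d)–(e): allowed.
Allowed pairs: 3 of 10.

3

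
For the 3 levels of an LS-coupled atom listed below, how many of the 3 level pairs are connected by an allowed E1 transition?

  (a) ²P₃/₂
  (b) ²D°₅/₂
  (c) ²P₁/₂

1

(a)–(b): allowed.
(a)–(c): forbidden (parity).
(b)–(c): forbidden (ΔJ).
Allowed pairs: 1 of 3.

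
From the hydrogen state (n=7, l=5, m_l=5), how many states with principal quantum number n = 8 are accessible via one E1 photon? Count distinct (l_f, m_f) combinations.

E1 requires Δl = ±1, so l_f ∈ {4, 6}; with 0 ≤ l_f ≤ n_f−1 = 7, the allowed l_f values are {4, 6}.
For l_f = 4: m_f ∈ {m_i−1, m_i, m_i+1} ∩ [−4, 4] = {4} → 1 state.
For l_f = 6: m_f ∈ {m_i−1, m_i, m_i+1} ∩ [−6, 6] = {4, 5, 6} → 3 states.
Total: 4.

4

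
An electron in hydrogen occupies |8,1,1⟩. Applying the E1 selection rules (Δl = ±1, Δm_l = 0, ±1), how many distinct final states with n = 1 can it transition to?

1

E1 requires Δl = ±1, so l_f ∈ {0, 2}; with 0 ≤ l_f ≤ n_f−1 = 0, the allowed l_f values are {0}.
For l_f = 0: m_f ∈ {m_i−1, m_i, m_i+1} ∩ [−0, 0] = {0} → 1 state.
Total: 1.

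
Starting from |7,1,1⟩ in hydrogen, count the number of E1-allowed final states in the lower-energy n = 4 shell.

4

E1 requires Δl = ±1, so l_f ∈ {0, 2}; with 0 ≤ l_f ≤ n_f−1 = 3, the allowed l_f values are {0, 2}.
For l_f = 0: m_f ∈ {m_i−1, m_i, m_i+1} ∩ [−0, 0] = {0} → 1 state.
For l_f = 2: m_f ∈ {m_i−1, m_i, m_i+1} ∩ [−2, 2] = {0, 1, 2} → 3 states.
Total: 4.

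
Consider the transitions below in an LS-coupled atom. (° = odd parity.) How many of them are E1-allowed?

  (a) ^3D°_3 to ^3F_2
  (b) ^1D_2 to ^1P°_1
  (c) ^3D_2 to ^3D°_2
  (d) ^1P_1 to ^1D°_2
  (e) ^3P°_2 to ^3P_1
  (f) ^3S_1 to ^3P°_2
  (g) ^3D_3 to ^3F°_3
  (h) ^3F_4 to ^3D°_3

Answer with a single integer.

(a) allowed
(b) allowed
(c) allowed
(d) allowed
(e) allowed
(f) allowed
(g) allowed
(h) allowed
Total allowed: 8 of 8.

8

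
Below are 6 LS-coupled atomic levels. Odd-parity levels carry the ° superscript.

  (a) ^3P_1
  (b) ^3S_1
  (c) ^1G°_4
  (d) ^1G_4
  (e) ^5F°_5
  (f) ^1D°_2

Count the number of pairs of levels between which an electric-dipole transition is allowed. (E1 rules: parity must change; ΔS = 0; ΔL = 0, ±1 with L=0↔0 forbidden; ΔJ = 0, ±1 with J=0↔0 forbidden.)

(a)–(b): forbidden (parity).
(a)–(c): forbidden (ΔS, ΔL, ΔJ).
(a)–(d): forbidden (parity, ΔS, ΔL, ΔJ).
(a)–(e): forbidden (ΔS, ΔL, ΔJ).
(a)–(f): forbidden (ΔS).
(b)–(c): forbidden (ΔS, ΔL, ΔJ).
(b)–(d): forbidden (parity, ΔS, ΔL, ΔJ).
(b)–(e): forbidden (ΔS, ΔL, ΔJ).
(b)–(f): forbidden (ΔS, ΔL).
(c)–(d): allowed.
(c)–(e): forbidden (parity, ΔS).
(c)–(f): forbidden (parity, ΔL, ΔJ).
(d)–(e): forbidden (ΔS).
(d)–(f): forbidden (ΔL, ΔJ).
(e)–(f): forbidden (parity, ΔS, ΔJ).
Allowed pairs: 1 of 15.

1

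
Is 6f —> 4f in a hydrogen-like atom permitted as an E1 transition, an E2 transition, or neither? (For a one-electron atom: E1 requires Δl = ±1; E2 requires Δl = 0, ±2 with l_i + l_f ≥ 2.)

E2

Δl = 3 − 3 = +0; l_i + l_f = 6.
E1 (Δl = ±1): not satisfied.
E2 (Δl = 0,±2, l_i+l_f ≥ 2): satisfied.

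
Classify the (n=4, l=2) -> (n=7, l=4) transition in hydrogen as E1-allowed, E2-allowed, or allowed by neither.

Δl = 4 − 2 = +2; l_i + l_f = 6.
E1 (Δl = ±1): not satisfied.
E2 (Δl = 0,±2, l_i+l_f ≥ 2): satisfied.

E2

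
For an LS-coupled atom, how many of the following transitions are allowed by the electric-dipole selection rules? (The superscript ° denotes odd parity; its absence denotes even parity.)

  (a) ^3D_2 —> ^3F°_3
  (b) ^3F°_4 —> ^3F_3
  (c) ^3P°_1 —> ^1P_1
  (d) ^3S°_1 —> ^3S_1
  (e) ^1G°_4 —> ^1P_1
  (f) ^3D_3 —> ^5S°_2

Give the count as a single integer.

2

(a) allowed
(b) allowed
(c) forbidden (ΔS fails)
(d) forbidden (ΔL fails)
(e) forbidden (ΔL, ΔJ fail)
(f) forbidden (ΔS, ΔL fail)
Total allowed: 2 of 6.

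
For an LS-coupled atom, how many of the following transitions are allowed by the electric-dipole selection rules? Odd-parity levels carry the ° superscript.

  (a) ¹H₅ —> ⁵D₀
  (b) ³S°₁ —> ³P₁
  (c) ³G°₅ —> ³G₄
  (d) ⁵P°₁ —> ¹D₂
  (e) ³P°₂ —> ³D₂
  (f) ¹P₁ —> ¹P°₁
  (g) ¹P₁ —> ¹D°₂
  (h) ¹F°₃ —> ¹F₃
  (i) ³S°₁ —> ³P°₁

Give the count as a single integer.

6

(a) forbidden (parity, ΔS, ΔL, ΔJ fail)
(b) allowed
(c) allowed
(d) forbidden (ΔS fails)
(e) allowed
(f) allowed
(g) allowed
(h) allowed
(i) forbidden (parity fails)
Total allowed: 6 of 9.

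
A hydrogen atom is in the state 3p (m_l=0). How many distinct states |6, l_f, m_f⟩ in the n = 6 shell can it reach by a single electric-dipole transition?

4

E1 requires Δl = ±1, so l_f ∈ {0, 2}; with 0 ≤ l_f ≤ n_f−1 = 5, the allowed l_f values are {0, 2}.
For l_f = 0: m_f ∈ {m_i−1, m_i, m_i+1} ∩ [−0, 0] = {0} → 1 state.
For l_f = 2: m_f ∈ {m_i−1, m_i, m_i+1} ∩ [−2, 2] = {-1, 0, 1} → 3 states.
Total: 4.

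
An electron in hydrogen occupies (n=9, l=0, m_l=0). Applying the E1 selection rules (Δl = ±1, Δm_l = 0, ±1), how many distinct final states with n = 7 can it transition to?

3

E1 requires Δl = ±1, so l_f ∈ {-1, 1}; with 0 ≤ l_f ≤ n_f−1 = 6, the allowed l_f values are {1}.
For l_f = 1: m_f ∈ {m_i−1, m_i, m_i+1} ∩ [−1, 1] = {-1, 0, 1} → 3 states.
Total: 3.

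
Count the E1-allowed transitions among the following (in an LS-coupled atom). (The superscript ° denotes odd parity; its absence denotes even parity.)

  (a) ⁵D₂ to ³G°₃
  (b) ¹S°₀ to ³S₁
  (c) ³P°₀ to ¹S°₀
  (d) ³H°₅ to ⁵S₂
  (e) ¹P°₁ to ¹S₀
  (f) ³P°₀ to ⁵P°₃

(a) forbidden (ΔS, ΔL fail)
(b) forbidden (ΔS, ΔL fail)
(c) forbidden (parity, ΔS, ΔJ fail)
(d) forbidden (ΔS, ΔL, ΔJ fail)
(e) allowed
(f) forbidden (parity, ΔS, ΔJ fail)
Total allowed: 1 of 6.

1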